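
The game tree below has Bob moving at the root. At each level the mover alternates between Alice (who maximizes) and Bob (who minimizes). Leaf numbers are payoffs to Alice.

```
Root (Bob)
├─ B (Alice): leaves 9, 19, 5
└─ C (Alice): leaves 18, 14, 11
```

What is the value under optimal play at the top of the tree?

18

B (Alice): max(9, 19, 5) = 19
C (Alice): max(18, 14, 11) = 18
Root (Bob): min(19, 18) = 18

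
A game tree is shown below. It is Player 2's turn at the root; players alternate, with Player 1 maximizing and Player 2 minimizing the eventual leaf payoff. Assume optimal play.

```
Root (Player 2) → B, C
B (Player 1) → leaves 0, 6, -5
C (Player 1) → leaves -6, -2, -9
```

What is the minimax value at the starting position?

B (Player 1): max(0, 6, -5) = 6
C (Player 1): max(-6, -2, -9) = -2
Root (Player 2): min(6, -2) = -2

-2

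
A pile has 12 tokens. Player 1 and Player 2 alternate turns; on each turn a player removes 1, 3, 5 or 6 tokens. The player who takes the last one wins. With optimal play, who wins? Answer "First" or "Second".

First

Positions where the player to move wins (W) vs loses (L):
i:   0  1  2  3  4  5  6  7  8  9 10 11 12
     L  W  L  W  L  W  W  W  W  W  W  L  W
Position 12 is W, so the first player wins.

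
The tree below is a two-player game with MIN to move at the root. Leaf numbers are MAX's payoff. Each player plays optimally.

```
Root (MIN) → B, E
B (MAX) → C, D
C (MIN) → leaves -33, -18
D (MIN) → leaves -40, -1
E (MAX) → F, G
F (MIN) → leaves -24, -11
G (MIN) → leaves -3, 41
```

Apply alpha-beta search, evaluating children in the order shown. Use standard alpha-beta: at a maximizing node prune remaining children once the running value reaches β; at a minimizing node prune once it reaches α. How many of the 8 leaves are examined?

C [α=-∞,β=+∞]: v=-33
D [α=-33,β=+∞]: v=-40 after child 1 ≤ α → α-cutoff, skip 1
B [α=-∞,β=+∞]: v=-33
F [α=-∞,β=-33]: v=-24
E [α=-∞,β=-33]: v=-24 after child 1 ≥ β → β-cutoff, skip 1
Root [α=-∞,β=+∞]: v=-33
Leaves evaluated: 5 of 8.

5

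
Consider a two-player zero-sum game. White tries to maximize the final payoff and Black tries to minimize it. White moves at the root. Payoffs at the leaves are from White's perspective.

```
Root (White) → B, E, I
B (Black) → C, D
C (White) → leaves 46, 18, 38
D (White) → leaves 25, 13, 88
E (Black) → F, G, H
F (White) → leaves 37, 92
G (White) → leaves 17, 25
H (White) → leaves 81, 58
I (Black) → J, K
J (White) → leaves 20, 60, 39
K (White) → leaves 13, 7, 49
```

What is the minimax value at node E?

25

F: max(37, 92) = 92
G: max(17, 25) = 25
H: max(81, 58) = 81
E: min(92, 25, 81) = 25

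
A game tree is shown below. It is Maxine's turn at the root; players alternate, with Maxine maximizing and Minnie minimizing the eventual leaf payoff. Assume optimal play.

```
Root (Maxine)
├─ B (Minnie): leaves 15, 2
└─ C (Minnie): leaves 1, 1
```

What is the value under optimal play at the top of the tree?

B (Minnie): min(15, 2) = 2
C (Minnie): min(1, 1) = 1
Root (Maxine): max(2, 1) = 2

2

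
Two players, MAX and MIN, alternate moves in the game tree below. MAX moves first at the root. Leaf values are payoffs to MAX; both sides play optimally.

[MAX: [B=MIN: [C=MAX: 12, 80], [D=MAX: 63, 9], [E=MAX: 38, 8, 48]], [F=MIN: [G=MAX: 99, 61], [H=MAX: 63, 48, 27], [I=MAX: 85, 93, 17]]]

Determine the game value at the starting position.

63

C (MAX): max(12, 80) = 80
D (MAX): max(63, 9) = 63
E (MAX): max(38, 8, 48) = 48
B (MIN): min(80, 63, 48) = 48
G (MAX): max(99, 61) = 99
H (MAX): max(63, 48, 27) = 63
I (MAX): max(85, 93, 17) = 93
F (MIN): min(99, 63, 93) = 63
Root (MAX): max(48, 63) = 63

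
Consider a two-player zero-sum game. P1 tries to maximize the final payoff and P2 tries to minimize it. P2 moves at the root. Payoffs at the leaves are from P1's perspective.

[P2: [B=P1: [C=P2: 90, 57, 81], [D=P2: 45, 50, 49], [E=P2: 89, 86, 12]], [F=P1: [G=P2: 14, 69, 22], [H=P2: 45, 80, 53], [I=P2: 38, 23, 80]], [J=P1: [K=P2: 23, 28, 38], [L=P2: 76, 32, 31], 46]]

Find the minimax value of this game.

45

C (P2): min(90, 57, 81) = 57
D (P2): min(45, 50, 49) = 45
E (P2): min(89, 86, 12) = 12
B (P1): max(57, 45, 12) = 57
G (P2): min(14, 69, 22) = 14
H (P2): min(45, 80, 53) = 45
I (P2): min(38, 23, 80) = 23
F (P1): max(14, 45, 23) = 45
K (P2): min(23, 28, 38) = 23
L (P2): min(76, 32, 31) = 31
J (P1): max(23, 31, 46) = 46
Root (P2): min(57, 45, 46) = 45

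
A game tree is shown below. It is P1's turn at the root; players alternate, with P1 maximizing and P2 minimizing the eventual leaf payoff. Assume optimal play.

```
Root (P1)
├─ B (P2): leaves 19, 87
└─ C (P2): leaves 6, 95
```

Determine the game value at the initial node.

B (P2): min(19, 87) = 19
C (P2): min(6, 95) = 6
Root (P1): max(19, 6) = 19

19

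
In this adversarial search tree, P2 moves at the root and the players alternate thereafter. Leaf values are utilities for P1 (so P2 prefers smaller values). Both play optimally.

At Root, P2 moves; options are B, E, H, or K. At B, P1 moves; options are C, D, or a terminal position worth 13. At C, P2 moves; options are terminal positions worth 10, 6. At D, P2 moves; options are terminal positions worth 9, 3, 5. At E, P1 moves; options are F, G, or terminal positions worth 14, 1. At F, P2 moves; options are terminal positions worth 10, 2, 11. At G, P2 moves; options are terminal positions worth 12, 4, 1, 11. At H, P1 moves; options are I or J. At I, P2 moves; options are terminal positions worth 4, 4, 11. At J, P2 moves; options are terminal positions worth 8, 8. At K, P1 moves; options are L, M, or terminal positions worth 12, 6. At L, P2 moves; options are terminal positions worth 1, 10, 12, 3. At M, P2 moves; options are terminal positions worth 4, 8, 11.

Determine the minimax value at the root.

C (P2): min(10, 6) = 6
D (P2): min(9, 3, 5) = 3
B (P1): max(6, 3, 13) = 13
F (P2): min(10, 2, 11) = 2
G (P2): min(12, 4, 1, 11) = 1
E (P1): max(2, 1, 14, 1) = 14
I (P2): min(4, 4, 11) = 4
J (P2): min(8, 8) = 8
H (P1): max(4, 8) = 8
L (P2): min(1, 10, 12, 3) = 1
M (P2): min(4, 8, 11) = 4
K (P1): max(1, 4, 12, 6) = 12
Root (P2): min(13, 14, 8, 12) = 8

8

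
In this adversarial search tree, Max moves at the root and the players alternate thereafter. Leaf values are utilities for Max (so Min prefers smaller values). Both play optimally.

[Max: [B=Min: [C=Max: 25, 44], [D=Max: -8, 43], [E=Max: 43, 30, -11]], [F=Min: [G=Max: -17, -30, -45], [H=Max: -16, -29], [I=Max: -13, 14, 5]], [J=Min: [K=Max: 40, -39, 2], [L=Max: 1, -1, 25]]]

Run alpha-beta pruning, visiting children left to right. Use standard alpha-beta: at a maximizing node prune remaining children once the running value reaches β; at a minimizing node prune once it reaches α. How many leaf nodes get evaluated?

C [α=-∞,β=+∞]: v=44
D [α=-∞,β=44]: v=43
E [α=-∞,β=43]: v=43 after child 1 ≥ β → β-cutoff, skip 2
B [α=-∞,β=+∞]: v=43
G [α=43,β=+∞]: v=-17
F [α=43,β=+∞]: v=-17 after child 1 ≤ α → α-cutoff, skip 2
K [α=43,β=+∞]: v=40
J [α=43,β=+∞]: v=40 after child 1 ≤ α → α-cutoff, skip 1
Root [α=-∞,β=+∞]: v=43
Leaves evaluated: 11 of 21.

11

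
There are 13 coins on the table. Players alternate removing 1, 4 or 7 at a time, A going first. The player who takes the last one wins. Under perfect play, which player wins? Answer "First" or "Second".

Second

Compute winning (W) and losing (L) positions by backward induction:
i:   0  1  2  3  4  5  6  7  8  9 10 11 12 13
     L  W  L  W  W  L  W  W  L  W  L  W  W  L
Position 13 is L, so the second player wins.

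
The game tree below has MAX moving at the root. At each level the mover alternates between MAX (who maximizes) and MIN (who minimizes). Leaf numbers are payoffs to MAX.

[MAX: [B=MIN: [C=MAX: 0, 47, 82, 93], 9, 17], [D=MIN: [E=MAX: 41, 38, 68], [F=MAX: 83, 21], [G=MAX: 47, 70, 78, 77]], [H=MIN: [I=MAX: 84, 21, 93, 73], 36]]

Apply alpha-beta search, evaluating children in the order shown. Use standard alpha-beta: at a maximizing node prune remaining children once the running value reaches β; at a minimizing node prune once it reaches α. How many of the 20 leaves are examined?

17

C [α=-∞,β=+∞]: v=93
B [α=-∞,β=+∞]: v=9
E [α=9,β=+∞]: v=68
F [α=9,β=68]: v=83 after child 1 ≥ β → β-cutoff, skip 1
G [α=9,β=68]: v=70 after child 2 ≥ β → β-cutoff, skip 2
D [α=9,β=+∞]: v=68
I [α=68,β=+∞]: v=93
H [α=68,β=+∞]: v=36
Root [α=-∞,β=+∞]: v=68
Leaves evaluated: 17 of 20.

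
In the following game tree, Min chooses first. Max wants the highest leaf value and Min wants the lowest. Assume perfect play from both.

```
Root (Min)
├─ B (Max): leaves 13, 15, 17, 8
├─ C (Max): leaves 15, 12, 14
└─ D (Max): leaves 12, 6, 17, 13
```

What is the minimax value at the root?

15

B (Max): max(13, 15, 17, 8) = 17
C (Max): max(15, 12, 14) = 15
D (Max): max(12, 6, 17, 13) = 17
Root (Min): min(17, 15, 17) = 15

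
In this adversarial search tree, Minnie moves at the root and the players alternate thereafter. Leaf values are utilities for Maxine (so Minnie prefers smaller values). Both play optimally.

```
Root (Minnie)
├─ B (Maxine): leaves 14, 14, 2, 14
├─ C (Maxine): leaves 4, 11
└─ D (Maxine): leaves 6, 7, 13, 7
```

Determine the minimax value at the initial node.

B (Maxine): max(14, 14, 2, 14) = 14
C (Maxine): max(4, 11) = 11
D (Maxine): max(6, 7, 13, 7) = 13
Root (Minnie): min(14, 11, 13) = 11

11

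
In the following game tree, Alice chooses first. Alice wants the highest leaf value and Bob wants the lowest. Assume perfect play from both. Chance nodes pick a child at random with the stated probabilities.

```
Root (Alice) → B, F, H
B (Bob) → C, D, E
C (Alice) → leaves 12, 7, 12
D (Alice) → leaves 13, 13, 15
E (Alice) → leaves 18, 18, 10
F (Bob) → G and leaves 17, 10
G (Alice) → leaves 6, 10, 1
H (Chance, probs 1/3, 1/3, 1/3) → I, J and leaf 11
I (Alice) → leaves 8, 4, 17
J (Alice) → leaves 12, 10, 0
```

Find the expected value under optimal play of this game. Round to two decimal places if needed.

13.33

C (Alice): max(12, 7, 12) = 12
D (Alice): max(13, 13, 15) = 15
E (Alice): max(18, 18, 10) = 18
B (Bob): min(12, 15, 18) = 12
G (Alice): max(6, 10, 1) = 10
F (Bob): min(10, 17, 10) = 10
I (Alice): max(8, 4, 17) = 17
J (Alice): max(12, 10, 0) = 12
H (Chance): 1/3·17 + 1/3·12 + 1/3·11 = 13.33
Root (Alice): max(12, 10, 13.33) = 13.33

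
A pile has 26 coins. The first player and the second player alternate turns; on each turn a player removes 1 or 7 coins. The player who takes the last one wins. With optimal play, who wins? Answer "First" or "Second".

Compute winning (W) and losing (L) positions by backward induction:
i:   0  1  2  3  4  5  6  7  8  9 10 11 12 13 14 15 16 17 18 19 20 21 22 23 24 25 26
     L  W  L  W  L  W  L  W  L  W  L  W  L  W  L  W  L  W  L  W  L  W  L  W  L  W  L
Position 26 is L, so the second player wins.

Second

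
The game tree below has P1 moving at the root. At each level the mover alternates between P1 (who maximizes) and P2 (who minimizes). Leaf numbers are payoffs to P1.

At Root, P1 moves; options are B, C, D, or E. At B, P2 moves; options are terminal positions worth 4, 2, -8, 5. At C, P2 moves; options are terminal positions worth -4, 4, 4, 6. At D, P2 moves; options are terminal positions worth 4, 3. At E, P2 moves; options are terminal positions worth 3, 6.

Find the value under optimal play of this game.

B (P2): min(4, 2, -8, 5) = -8
C (P2): min(-4, 4, 4, 6) = -4
D (P2): min(4, 3) = 3
E (P2): min(3, 6) = 3
Root (P1): max(-8, -4, 3, 3) = 3

3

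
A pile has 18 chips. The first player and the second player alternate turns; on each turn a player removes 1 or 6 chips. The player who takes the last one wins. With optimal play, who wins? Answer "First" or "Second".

i:   0  1  2  3  4  5  6  7  8  9 10 11 12 13 14 15 16 17 18
     L  W  L  W  L  W  W  L  W  L  W  L  W  W  L  W  L  W  L
Position 18 is L, so the second player wins.

Second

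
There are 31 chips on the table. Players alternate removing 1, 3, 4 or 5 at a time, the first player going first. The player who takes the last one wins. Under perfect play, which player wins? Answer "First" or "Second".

W/L table (W = player to move can force a win):
i:   0  1  2  3  4  5  6  7  8  9 10 11 12 13 14 15 16 17 18 19 20 21 22 23 24 25 26 27 28 29 30 31
     L  W  L  W  W  W  W  W  L  W  L  W  W  W  W  W  L  W  L  W  W  W  W  W  L  W  L  W  W  W  W  W
Position 31 is W, so the first player wins.

First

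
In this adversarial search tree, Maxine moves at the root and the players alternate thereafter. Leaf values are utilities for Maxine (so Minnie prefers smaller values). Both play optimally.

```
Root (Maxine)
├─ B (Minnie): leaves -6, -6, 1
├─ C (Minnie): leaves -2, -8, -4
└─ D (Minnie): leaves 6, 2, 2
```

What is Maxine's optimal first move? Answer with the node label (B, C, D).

B (Minnie): min(-6, -6, 1) = -6
C (Minnie): min(-2, -8, -4) = -8
D (Minnie): min(6, 2, 2) = 2
Root (Maxine): max(-6, -8, 2) = 2
Maxine picks the child with the highest value: D (value 2).

D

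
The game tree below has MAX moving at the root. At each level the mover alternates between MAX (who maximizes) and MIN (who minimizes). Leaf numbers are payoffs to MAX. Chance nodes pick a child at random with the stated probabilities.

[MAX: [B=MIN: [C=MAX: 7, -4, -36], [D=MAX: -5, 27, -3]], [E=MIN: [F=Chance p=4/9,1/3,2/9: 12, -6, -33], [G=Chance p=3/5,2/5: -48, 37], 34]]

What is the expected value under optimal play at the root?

7

C (MAX): max(7, -4, -36) = 7
D (MAX): max(-5, 27, -3) = 27
B (MIN): min(7, 27) = 7
F (Chance): 4/9·12 + 1/3·-6 + 2/9·-33 = -4
G (Chance): 3/5·-48 + 2/5·37 = -14
E (MIN): min(-4, -14, 34) = -14
Root (MAX): max(7, -14) = 7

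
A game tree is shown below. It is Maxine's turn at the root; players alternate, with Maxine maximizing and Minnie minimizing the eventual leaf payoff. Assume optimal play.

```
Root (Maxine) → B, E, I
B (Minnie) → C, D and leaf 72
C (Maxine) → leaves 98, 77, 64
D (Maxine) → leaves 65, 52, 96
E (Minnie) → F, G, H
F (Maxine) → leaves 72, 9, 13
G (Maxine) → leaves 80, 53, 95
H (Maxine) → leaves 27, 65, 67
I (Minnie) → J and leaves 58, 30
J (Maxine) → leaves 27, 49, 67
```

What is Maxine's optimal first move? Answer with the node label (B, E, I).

C (Maxine): max(98, 77, 64) = 98
D (Maxine): max(65, 52, 96) = 96
B (Minnie): min(98, 96, 72) = 72
F (Maxine): max(72, 9, 13) = 72
G (Maxine): max(80, 53, 95) = 95
H (Maxine): max(27, 65, 67) = 67
E (Minnie): min(72, 95, 67) = 67
J (Maxine): max(27, 49, 67) = 67
I (Minnie): min(67, 58, 30) = 30
Root (Maxine): max(72, 67, 30) = 72
Maxine picks the child with the highest value: B (value 72).

B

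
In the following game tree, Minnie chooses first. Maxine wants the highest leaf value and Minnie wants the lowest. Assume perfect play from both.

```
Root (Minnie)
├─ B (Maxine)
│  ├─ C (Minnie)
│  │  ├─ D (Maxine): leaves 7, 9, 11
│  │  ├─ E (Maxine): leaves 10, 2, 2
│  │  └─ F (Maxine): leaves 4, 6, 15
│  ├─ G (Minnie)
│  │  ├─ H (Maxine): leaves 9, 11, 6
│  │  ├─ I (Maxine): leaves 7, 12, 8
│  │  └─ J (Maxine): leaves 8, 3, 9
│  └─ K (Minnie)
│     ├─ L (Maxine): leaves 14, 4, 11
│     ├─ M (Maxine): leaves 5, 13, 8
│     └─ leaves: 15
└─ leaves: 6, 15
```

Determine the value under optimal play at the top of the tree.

6

D (Maxine): max(7, 9, 11) = 11
E (Maxine): max(10, 2, 2) = 10
F (Maxine): max(4, 6, 15) = 15
C (Minnie): min(11, 10, 15) = 10
H (Maxine): max(9, 11, 6) = 11
I (Maxine): max(7, 12, 8) = 12
J (Maxine): max(8, 3, 9) = 9
G (Minnie): min(11, 12, 9) = 9
L (Maxine): max(14, 4, 11) = 14
M (Maxine): max(5, 13, 8) = 13
K (Minnie): min(14, 13, 15) = 13
B (Maxine): max(10, 9, 13) = 13
Root (Minnie): min(13, 6, 15) = 6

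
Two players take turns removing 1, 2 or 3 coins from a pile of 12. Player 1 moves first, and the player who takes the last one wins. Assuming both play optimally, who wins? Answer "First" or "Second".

Positions where the player to move wins (W) vs loses (L):
i:   0  1  2  3  4  5  6  7  8  9 10 11 12
     L  W  W  W  L  W  W  W  L  W  W  W  L
Position 12 is L, so the second player wins.

Second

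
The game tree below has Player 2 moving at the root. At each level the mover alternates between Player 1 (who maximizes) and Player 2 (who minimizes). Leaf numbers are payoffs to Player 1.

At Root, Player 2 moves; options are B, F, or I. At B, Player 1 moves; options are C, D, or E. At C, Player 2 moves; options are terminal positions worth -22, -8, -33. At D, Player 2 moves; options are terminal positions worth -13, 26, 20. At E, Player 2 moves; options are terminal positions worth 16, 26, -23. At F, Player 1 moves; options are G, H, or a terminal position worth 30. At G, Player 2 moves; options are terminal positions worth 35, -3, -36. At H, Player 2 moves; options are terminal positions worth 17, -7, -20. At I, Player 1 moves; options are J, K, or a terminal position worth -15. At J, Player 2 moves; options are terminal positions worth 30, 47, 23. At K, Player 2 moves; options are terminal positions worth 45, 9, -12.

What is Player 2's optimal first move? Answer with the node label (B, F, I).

C (Player 2): min(-22, -8, -33) = -33
D (Player 2): min(-13, 26, 20) = -13
E (Player 2): min(16, 26, -23) = -23
B (Player 1): max(-33, -13, -23) = -13
G (Player 2): min(35, -3, -36) = -36
H (Player 2): min(17, -7, -20) = -20
F (Player 1): max(-36, -20, 30) = 30
J (Player 2): min(30, 47, 23) = 23
K (Player 2): min(45, 9, -12) = -12
I (Player 1): max(23, -12, -15) = 23
Root (Player 2): min(-13, 30, 23) = -13
Player 2 picks the child with the lowest value: B (value -13).

B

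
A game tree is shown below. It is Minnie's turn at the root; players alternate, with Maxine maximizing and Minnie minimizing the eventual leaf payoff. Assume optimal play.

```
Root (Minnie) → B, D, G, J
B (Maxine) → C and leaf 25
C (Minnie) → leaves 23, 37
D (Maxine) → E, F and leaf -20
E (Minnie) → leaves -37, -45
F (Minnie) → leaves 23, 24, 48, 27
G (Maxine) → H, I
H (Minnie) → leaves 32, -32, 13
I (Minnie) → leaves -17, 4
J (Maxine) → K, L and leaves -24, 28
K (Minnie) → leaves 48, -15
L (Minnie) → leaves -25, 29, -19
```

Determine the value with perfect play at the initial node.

-17

C (Minnie): min(23, 37) = 23
B (Maxine): max(23, 25) = 25
E (Minnie): min(-37, -45) = -45
F (Minnie): min(23, 24, 48, 27) = 23
D (Maxine): max(-45, 23, -20) = 23
H (Minnie): min(32, -32, 13) = -32
I (Minnie): min(-17, 4) = -17
G (Maxine): max(-32, -17) = -17
K (Minnie): min(48, -15) = -15
L (Minnie): min(-25, 29, -19) = -25
J (Maxine): max(-15, -25, -24, 28) = 28
Root (Minnie): min(25, 23, -17, 28) = -17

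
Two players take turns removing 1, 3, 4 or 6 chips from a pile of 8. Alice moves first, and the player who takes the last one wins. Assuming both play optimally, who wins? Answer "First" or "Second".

i:   0  1  2  3  4  5  6  7  8
     L  W  L  W  W  W  W  L  W
Position 8 is W, so the first player wins.

First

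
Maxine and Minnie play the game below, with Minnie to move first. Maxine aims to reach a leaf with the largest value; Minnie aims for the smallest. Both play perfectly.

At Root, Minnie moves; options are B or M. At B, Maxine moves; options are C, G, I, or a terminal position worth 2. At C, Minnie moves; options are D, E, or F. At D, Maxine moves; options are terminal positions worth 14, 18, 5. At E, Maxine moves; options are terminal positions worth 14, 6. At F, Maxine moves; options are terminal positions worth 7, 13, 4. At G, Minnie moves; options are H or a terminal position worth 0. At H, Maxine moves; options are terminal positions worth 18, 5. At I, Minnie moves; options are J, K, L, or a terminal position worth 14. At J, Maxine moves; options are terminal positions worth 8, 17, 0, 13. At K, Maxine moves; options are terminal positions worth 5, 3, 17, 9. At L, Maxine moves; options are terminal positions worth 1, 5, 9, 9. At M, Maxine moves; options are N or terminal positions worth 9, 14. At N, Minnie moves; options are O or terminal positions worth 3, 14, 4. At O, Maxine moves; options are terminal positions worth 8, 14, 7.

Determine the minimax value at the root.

D (Maxine): max(14, 18, 5) = 18
E (Maxine): max(14, 6) = 14
F (Maxine): max(7, 13, 4) = 13
C (Minnie): min(18, 14, 13) = 13
H (Maxine): max(18, 5) = 18
G (Minnie): min(18, 0) = 0
J (Maxine): max(8, 17, 0, 13) = 17
K (Maxine): max(5, 3, 17, 9) = 17
L (Maxine): max(1, 5, 9, 9) = 9
I (Minnie): min(17, 17, 9, 14) = 9
B (Maxine): max(13, 0, 9, 2) = 13
O (Maxine): max(8, 14, 7) = 14
N (Minnie): min(14, 3, 14, 4) = 3
M (Maxine): max(3, 9, 14) = 14
Root (Minnie): min(13, 14) = 13

13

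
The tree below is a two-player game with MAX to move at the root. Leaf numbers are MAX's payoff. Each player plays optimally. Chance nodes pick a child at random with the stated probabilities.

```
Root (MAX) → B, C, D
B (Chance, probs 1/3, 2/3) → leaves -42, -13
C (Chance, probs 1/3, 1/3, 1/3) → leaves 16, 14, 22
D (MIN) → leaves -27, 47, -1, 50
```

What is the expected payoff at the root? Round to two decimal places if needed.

B (Chance): 1/3·-42 + 2/3·-13 = -22.67
C (Chance): 1/3·16 + 1/3·14 + 1/3·22 = 17.33
D (MIN): min(-27, 47, -1, 50) = -27
Root (MAX): max(-22.67, 17.33, -27) = 17.33

17.33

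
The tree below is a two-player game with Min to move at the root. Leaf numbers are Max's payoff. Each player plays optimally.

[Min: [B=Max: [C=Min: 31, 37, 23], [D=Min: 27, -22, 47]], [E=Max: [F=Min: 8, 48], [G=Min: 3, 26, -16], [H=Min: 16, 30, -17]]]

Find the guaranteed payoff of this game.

8

C (Min): min(31, 37, 23) = 23
D (Min): min(27, -22, 47) = -22
B (Max): max(23, -22) = 23
F (Min): min(8, 48) = 8
G (Min): min(3, 26, -16) = -16
H (Min): min(16, 30, -17) = -17
E (Max): max(8, -16, -17) = 8
Root (Min): min(23, 8) = 8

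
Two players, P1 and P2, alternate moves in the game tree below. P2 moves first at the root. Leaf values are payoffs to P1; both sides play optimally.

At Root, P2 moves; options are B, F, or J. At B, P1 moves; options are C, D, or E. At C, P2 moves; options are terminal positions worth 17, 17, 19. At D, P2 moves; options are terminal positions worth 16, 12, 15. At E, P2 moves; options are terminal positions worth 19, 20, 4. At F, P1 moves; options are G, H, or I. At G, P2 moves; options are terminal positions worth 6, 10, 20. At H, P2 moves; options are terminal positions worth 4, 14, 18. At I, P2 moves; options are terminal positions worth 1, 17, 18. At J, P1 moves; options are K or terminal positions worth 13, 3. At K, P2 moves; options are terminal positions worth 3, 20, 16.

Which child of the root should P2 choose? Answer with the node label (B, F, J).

C (P2): min(17, 17, 19) = 17
D (P2): min(16, 12, 15) = 12
E (P2): min(19, 20, 4) = 4
B (P1): max(17, 12, 4) = 17
G (P2): min(6, 10, 20) = 6
H (P2): min(4, 14, 18) = 4
I (P2): min(1, 17, 18) = 1
F (P1): max(6, 4, 1) = 6
K (P2): min(3, 20, 16) = 3
J (P1): max(3, 13, 3) = 13
Root (P2): min(17, 6, 13) = 6
P2 picks the child with the lowest value: F (value 6).

F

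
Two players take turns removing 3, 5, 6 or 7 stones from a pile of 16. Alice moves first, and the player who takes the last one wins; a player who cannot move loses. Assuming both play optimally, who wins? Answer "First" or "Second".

W/L table (W = player to move can force a win):
i:   0  1  2  3  4  5  6  7  8  9 10 11 12 13 14 15 16
     L  L  L  W  W  W  W  W  W  W  L  L  L  W  W  W  W
Position 16 is W, so the first player wins.

First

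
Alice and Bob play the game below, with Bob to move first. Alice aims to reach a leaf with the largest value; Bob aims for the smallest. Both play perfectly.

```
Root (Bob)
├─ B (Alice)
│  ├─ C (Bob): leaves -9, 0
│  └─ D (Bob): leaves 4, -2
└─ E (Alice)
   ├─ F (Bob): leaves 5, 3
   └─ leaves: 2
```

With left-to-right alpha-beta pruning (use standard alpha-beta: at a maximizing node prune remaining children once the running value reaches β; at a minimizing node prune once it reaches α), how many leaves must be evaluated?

C [α=-∞,β=+∞]: v=-9
D [α=-9,β=+∞]: v=-2
B [α=-∞,β=+∞]: v=-2
F [α=-∞,β=-2]: v=3
E [α=-∞,β=-2]: v=3 after child 1 ≥ β → β-cutoff, skip 1
Root [α=-∞,β=+∞]: v=-2
Leaves evaluated: 6 of 7.

6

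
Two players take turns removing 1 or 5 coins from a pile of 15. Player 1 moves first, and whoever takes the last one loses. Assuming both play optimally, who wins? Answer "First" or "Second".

Positions where the player to move wins (W) vs loses (L):
i:   0  1  2  3  4  5  6  7  8  9 10 11 12 13 14 15
     W  L  W  L  W  L  W  L  W  L  W  L  W  L  W  L
Position 15 is L, so the second player wins.

Second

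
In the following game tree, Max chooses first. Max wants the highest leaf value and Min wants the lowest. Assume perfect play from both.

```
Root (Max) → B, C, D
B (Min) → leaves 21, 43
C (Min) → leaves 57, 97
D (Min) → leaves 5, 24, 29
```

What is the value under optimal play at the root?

57

B (Min): min(21, 43) = 21
C (Min): min(57, 97) = 57
D (Min): min(5, 24, 29) = 5
Root (Max): max(21, 57, 5) = 57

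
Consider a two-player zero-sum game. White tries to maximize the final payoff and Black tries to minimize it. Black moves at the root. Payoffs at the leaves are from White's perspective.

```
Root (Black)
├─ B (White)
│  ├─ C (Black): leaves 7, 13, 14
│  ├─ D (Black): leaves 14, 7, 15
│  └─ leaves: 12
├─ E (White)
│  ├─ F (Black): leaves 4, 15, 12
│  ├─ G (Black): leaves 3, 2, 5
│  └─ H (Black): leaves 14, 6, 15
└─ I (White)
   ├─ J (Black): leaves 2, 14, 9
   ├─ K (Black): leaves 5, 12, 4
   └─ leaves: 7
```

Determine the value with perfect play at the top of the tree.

6

C (Black): min(7, 13, 14) = 7
D (Black): min(14, 7, 15) = 7
B (White): max(7, 7, 12) = 12
F (Black): min(4, 15, 12) = 4
G (Black): min(3, 2, 5) = 2
H (Black): min(14, 6, 15) = 6
E (White): max(4, 2, 6) = 6
J (Black): min(2, 14, 9) = 2
K (Black): min(5, 12, 4) = 4
I (White): max(2, 4, 7) = 7
Root (Black): min(12, 6, 7) = 6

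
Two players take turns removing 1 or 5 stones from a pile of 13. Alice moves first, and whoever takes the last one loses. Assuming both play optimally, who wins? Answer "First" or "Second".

Second

W/L table (W = player to move can force a win):
i:   0  1  2  3  4  5  6  7  8  9 10 11 12 13
     W  L  W  L  W  L  W  L  W  L  W  L  W  L
Position 13 is L, so the second player wins.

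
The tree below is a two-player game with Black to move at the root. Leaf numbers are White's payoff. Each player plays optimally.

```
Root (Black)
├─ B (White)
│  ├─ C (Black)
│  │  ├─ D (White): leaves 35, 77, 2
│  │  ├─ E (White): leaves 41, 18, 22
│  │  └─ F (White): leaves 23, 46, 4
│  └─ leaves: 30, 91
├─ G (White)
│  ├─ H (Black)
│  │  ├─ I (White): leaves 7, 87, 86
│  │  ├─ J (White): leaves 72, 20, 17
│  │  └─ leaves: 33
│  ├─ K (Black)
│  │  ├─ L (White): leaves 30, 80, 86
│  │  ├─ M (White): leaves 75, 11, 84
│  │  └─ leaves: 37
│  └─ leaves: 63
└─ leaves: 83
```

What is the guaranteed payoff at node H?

I: max(7, 87, 86) = 87
J: max(72, 20, 17) = 72
H: min(87, 72, 33) = 33

33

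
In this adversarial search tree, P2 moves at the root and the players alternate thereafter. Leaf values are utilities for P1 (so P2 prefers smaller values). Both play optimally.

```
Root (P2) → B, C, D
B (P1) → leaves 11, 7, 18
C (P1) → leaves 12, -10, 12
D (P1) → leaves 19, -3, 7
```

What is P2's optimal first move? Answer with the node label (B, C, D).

C

B (P1): max(11, 7, 18) = 18
C (P1): max(12, -10, 12) = 12
D (P1): max(19, -3, 7) = 19
Root (P2): min(18, 12, 19) = 12
P2 picks the child with the lowest value: C (value 12).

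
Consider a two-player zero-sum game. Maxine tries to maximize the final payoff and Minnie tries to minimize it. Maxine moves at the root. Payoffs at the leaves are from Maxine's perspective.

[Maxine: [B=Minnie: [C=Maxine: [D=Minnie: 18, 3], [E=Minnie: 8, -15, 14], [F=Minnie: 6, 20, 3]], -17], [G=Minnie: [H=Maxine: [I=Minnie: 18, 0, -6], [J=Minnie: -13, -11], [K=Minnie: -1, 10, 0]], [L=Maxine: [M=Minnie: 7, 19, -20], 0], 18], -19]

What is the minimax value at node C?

3

D: min(18, 3) = 3
E: min(8, -15, 14) = -15
F: min(6, 20, 3) = 3
C: max(3, -15, 3) = 3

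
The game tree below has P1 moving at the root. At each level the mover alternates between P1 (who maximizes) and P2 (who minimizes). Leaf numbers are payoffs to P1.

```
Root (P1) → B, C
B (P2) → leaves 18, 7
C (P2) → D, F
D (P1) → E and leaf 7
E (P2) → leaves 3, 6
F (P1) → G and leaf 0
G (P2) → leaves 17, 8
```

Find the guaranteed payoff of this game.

7

B (P2): min(18, 7) = 7
E (P2): min(3, 6) = 3
D (P1): max(3, 7) = 7
G (P2): min(17, 8) = 8
F (P1): max(8, 0) = 8
C (P2): min(7, 8) = 7
Root (P1): max(7, 7) = 7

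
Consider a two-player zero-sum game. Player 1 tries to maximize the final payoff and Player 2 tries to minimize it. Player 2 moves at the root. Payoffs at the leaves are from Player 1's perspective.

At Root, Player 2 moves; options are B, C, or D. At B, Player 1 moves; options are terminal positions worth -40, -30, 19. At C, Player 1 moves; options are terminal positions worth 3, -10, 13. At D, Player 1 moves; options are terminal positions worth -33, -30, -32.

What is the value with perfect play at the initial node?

B (Player 1): max(-40, -30, 19) = 19
C (Player 1): max(3, -10, 13) = 13
D (Player 1): max(-33, -30, -32) = -30
Root (Player 2): min(19, 13, -30) = -30

-30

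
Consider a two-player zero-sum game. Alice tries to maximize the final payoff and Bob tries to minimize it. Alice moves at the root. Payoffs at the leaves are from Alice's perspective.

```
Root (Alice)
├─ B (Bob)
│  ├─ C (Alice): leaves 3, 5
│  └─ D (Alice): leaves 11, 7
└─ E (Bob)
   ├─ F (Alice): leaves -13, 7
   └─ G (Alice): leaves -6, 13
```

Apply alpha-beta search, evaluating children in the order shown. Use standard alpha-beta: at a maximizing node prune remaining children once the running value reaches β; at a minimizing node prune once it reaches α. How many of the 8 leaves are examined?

C [α=-∞,β=+∞]: v=5
D [α=-∞,β=5]: v=11 after child 1 ≥ β → β-cutoff, skip 1
B [α=-∞,β=+∞]: v=5
F [α=5,β=+∞]: v=7
G [α=5,β=7]: v=13
E [α=5,β=+∞]: v=7
Root [α=-∞,β=+∞]: v=7
Leaves evaluated: 7 of 8.

7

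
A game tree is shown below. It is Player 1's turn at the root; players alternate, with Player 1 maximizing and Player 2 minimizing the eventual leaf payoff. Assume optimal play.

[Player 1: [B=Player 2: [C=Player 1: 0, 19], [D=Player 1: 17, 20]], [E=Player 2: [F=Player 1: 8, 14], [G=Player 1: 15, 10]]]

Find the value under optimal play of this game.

19

C (Player 1): max(0, 19) = 19
D (Player 1): max(17, 20) = 20
B (Player 2): min(19, 20) = 19
F (Player 1): max(8, 14) = 14
G (Player 1): max(15, 10) = 15
E (Player 2): min(14, 15) = 14
Root (Player 1): max(19, 14) = 19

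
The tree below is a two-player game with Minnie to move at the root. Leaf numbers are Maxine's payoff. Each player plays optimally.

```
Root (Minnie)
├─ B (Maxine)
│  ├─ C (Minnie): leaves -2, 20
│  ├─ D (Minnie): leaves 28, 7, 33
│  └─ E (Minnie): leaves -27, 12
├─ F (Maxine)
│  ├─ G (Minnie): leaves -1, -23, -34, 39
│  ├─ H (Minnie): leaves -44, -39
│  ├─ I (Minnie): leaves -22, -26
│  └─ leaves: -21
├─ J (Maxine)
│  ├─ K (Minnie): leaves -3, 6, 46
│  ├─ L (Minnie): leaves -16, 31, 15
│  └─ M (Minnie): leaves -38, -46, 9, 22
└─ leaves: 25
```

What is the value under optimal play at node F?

-21

G: min(-1, -23, -34, 39) = -34
H: min(-44, -39) = -44
I: min(-22, -26) = -26
F: max(-34, -44, -26, -21) = -21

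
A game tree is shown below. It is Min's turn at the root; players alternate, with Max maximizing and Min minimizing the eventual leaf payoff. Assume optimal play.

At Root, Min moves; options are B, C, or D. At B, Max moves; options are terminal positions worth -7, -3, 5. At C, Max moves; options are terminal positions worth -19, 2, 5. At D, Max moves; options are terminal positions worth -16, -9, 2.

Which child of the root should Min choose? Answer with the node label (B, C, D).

B (Max): max(-7, -3, 5) = 5
C (Max): max(-19, 2, 5) = 5
D (Max): max(-16, -9, 2) = 2
Root (Min): min(5, 5, 2) = 2
Min picks the child with the lowest value: D (value 2).

D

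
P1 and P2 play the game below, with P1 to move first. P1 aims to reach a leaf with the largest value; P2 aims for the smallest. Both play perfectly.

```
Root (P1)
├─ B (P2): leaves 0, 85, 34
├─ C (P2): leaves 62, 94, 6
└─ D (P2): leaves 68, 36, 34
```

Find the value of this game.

34

B (P2): min(0, 85, 34) = 0
C (P2): min(62, 94, 6) = 6
D (P2): min(68, 36, 34) = 34
Root (P1): max(0, 6, 34) = 34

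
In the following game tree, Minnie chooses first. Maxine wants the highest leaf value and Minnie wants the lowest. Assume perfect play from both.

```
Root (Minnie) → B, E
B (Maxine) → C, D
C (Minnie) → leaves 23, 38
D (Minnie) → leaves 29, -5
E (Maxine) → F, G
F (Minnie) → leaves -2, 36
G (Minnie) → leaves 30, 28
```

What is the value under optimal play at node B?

23

C: min(23, 38) = 23
D: min(29, -5) = -5
B: max(23, -5) = 23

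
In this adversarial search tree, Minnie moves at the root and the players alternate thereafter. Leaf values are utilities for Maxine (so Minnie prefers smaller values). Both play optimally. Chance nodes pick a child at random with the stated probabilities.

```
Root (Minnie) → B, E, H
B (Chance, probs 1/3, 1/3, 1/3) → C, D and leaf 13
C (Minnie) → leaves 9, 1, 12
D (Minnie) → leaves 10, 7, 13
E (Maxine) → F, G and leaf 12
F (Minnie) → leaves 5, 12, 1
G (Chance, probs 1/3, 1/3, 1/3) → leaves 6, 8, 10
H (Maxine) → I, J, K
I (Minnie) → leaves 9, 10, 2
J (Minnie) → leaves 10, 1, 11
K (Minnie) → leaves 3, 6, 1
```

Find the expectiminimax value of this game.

2

C (Minnie): min(9, 1, 12) = 1
D (Minnie): min(10, 7, 13) = 7
B (Chance): 1/3·1 + 1/3·7 + 1/3·13 = 7
F (Minnie): min(5, 12, 1) = 1
G (Chance): 1/3·6 + 1/3·8 + 1/3·10 = 8
E (Maxine): max(1, 8, 12) = 12
I (Minnie): min(9, 10, 2) = 2
J (Minnie): min(10, 1, 11) = 1
K (Minnie): min(3, 6, 1) = 1
H (Maxine): max(2, 1, 1) = 2
Root (Minnie): min(7, 12, 2) = 2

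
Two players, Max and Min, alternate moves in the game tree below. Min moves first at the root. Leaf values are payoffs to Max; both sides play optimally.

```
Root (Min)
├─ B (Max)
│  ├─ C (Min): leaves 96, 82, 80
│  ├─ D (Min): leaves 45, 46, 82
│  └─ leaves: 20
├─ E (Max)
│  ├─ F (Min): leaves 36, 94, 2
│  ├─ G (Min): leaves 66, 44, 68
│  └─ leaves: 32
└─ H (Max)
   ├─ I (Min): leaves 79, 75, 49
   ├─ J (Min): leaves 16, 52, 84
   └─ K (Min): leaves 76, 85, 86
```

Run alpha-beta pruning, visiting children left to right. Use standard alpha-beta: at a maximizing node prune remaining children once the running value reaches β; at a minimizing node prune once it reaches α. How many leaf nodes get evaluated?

C [α=-∞,β=+∞]: v=80
D [α=80,β=+∞]: v=45 after child 1 ≤ α → α-cutoff, skip 2
B [α=-∞,β=+∞]: v=80
F [α=-∞,β=80]: v=2
G [α=2,β=80]: v=44
E [α=-∞,β=80]: v=44
I [α=-∞,β=44]: v=49
H [α=-∞,β=44]: v=49 after child 1 ≥ β → β-cutoff, skip 2
Root [α=-∞,β=+∞]: v=44
Leaves evaluated: 15 of 23.

15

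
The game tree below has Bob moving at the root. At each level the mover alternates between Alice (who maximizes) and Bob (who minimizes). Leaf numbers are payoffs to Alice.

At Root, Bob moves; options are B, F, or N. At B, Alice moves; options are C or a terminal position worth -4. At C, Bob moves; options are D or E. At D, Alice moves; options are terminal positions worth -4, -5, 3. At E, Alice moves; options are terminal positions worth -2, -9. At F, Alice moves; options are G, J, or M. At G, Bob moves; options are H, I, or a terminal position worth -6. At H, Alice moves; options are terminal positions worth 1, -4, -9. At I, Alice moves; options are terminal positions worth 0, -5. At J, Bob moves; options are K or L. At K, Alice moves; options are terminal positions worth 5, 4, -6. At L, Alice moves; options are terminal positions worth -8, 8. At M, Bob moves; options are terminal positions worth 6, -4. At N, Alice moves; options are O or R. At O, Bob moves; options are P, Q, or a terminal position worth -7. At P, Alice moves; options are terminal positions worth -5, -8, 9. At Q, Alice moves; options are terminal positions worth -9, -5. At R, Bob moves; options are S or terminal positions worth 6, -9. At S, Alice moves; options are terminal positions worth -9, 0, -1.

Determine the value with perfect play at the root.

D (Alice): max(-4, -5, 3) = 3
E (Alice): max(-2, -9) = -2
C (Bob): min(3, -2) = -2
B (Alice): max(-2, -4) = -2
H (Alice): max(1, -4, -9) = 1
I (Alice): max(0, -5) = 0
G (Bob): min(1, 0, -6) = -6
K (Alice): max(5, 4, -6) = 5
L (Alice): max(-8, 8) = 8
J (Bob): min(5, 8) = 5
M (Bob): min(6, -4) = -4
F (Alice): max(-6, 5, -4) = 5
P (Alice): max(-5, -8, 9) = 9
Q (Alice): max(-9, -5) = -5
O (Bob): min(9, -5, -7) = -7
S (Alice): max(-9, 0, -1) = 0
R (Bob): min(0, 6, -9) = -9
N (Alice): max(-7, -9) = -7
Root (Bob): min(-2, 5, -7) = -7

-7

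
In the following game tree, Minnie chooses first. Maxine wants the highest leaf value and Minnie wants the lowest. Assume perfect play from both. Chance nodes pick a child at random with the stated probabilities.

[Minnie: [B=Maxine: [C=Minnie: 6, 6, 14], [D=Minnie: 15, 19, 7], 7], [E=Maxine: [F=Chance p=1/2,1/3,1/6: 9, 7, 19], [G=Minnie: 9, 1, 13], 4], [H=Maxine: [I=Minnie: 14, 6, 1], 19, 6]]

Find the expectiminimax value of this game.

7

C (Minnie): min(6, 6, 14) = 6
D (Minnie): min(15, 19, 7) = 7
B (Maxine): max(6, 7, 7) = 7
F (Chance): 1/2·9 + 1/3·7 + 1/6·19 = 10
G (Minnie): min(9, 1, 13) = 1
E (Maxine): max(10, 1, 4) = 10
I (Minnie): min(14, 6, 1) = 1
H (Maxine): max(1, 19, 6) = 19
Root (Minnie): min(7, 10, 19) = 7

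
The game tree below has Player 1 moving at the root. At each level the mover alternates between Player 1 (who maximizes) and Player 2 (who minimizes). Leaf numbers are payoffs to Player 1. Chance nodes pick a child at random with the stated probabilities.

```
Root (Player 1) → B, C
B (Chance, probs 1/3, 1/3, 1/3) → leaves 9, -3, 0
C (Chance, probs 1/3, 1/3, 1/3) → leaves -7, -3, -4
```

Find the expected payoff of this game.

B (Chance): 1/3·9 + 1/3·-3 + 1/3·0 = 2
C (Chance): 1/3·-7 + 1/3·-3 + 1/3·-4 = -4.67
Root (Player 1): max(2, -4.67) = 2

2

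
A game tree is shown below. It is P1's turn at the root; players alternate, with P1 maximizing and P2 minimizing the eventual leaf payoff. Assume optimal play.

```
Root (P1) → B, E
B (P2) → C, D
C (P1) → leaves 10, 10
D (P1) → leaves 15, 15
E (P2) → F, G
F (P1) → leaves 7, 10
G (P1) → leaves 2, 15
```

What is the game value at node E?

10

F: max(7, 10) = 10
G: max(2, 15) = 15
E: min(10, 15) = 10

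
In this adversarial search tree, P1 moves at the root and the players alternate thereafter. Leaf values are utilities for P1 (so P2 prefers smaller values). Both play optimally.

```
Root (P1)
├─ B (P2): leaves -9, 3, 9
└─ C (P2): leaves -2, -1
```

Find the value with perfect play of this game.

B (P2): min(-9, 3, 9) = -9
C (P2): min(-2, -1) = -2
Root (P1): max(-9, -2) = -2

-2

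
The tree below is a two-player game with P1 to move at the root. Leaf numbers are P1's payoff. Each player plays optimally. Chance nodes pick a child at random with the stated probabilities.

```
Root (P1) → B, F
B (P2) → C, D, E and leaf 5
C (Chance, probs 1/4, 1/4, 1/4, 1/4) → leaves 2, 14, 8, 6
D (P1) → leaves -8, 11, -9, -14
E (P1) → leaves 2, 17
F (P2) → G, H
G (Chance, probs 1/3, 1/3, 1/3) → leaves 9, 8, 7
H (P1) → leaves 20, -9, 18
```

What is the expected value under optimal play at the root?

8

C (Chance): 1/4·2 + 1/4·14 + 1/4·8 + 1/4·6 = 7.5
D (P1): max(-8, 11, -9, -14) = 11
E (P1): max(2, 17) = 17
B (P2): min(7.5, 11, 17, 5) = 5
G (Chance): 1/3·9 + 1/3·8 + 1/3·7 = 8
H (P1): max(20, -9, 18) = 20
F (P2): min(8, 20) = 8
Root (P1): max(5, 8) = 8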